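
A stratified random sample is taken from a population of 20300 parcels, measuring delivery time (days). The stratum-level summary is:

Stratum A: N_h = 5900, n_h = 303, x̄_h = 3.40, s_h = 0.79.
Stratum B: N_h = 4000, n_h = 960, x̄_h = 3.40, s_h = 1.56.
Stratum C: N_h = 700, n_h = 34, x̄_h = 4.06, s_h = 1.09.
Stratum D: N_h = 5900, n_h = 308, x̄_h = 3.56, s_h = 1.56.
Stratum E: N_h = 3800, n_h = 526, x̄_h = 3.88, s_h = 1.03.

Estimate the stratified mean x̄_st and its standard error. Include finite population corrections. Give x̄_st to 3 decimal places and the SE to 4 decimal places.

x̄_st = Σ W_h x̄_h = (5900·3.40 + 4000·3.40 + 700·4.06 + 5900·3.56 + 3800·3.88)/20300 = 3.55911
V̂(x̄_st) = Σ W_h² (1 − n_h/N_h) s_h²/n_h, with W_h = N_h/N and N = 20300:
  stratum A: (5900/20300)²·(1 − 303/5900)·0.79²/303 = 0.000165054
  stratum B: (4000/20300)²·(1 − 960/4000)·1.56²/960 = 7.48031e-05
  stratum C: (700/20300)²·(1 − 34/700)·1.09²/34 = 3.95325e-05
  stratum D: (5900/20300)²·(1 − 308/5900)·1.56²/308 = 0.000632595
  stratum E: (3800/20300)²·(1 − 526/3800)·1.03²/526 = 6.08918e-05
V̂(x̄_st) = 0.000972876
SE(x̄_st) = √0.000972876 = 0.031191

x̄_st ≈ 3.559, SE ≈ 0.0312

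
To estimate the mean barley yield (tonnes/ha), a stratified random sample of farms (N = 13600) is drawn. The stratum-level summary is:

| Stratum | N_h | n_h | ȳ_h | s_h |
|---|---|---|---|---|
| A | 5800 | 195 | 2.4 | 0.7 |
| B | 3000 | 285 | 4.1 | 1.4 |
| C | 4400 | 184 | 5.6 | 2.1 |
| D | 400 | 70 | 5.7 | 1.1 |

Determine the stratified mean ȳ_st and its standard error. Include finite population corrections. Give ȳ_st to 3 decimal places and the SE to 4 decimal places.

ȳ_st ≈ 3.907, SE ≈ 0.0562

ȳ_st = Σ W_h ȳ_h = (5800·2.4 + 3000·4.1 + 4400·5.6 + 400·5.7)/13600 = 3.90735
V̂(ȳ_st) = Σ W_h² (1 − n_h/N_h) s_h²/n_h, with W_h = N_h/N and N = 13600:
  stratum A: (5800/13600)²·(1 − 195/5800)·0.7²/195 = 0.000441659
  stratum B: (3000/13600)²·(1 − 285/3000)·1.4²/285 = 0.000302848
  stratum C: (4400/13600)²·(1 − 184/4400)·2.1²/184 = 0.00240379
  stratum D: (400/13600)²·(1 − 70/400)·1.1²/70 = 1.23363e-05
V̂(ȳ_st) = 0.00316063
SE(ȳ_st) = √0.00316063 = 0.0562195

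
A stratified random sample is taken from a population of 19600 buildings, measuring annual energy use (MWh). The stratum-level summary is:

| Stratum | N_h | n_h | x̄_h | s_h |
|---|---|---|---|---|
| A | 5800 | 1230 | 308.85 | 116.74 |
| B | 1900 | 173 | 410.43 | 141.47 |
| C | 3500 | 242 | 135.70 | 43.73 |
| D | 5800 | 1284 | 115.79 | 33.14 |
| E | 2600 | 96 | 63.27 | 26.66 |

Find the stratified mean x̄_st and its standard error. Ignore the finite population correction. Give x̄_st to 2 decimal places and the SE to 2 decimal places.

x̄_st ≈ 198.07, SE ≈ 1.59

x̄_st = Σ W_h x̄_h = (5800·308.85 + 1900·410.43 + 3500·135.70 + 5800·115.79 + 2600·63.27)/19600 = 198.07046
V̂(x̄_st) = Σ W_h² s_h²/n_h, with W_h = N_h/N and N = 19600:
  stratum A: (5800/19600)²·116.74²/1230 = 0.970238
  stratum B: (1900/19600)²·141.47²/173 = 1.08712
  stratum C: (3500/19600)²·43.73²/242 = 0.251981
  stratum D: (5800/19600)²·33.14²/1284 = 0.0749003
  stratum E: (2600/19600)²·26.66²/96 = 0.130282
V̂(x̄_st) = 2.51452
SE(x̄_st) = √2.51452 = 1.58572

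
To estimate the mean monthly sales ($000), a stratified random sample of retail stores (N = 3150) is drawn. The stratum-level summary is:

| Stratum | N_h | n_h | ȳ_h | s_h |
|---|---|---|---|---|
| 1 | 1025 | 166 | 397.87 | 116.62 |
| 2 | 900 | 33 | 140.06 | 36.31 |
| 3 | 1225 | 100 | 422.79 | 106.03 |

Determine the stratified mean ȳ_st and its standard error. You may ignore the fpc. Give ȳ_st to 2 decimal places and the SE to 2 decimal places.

ȳ_st = Σ W_h ȳ_h = (1025·397.87 + 900·140.06 + 1225·422.79)/3150 = 333.90111
V̂(ȳ_st) = Σ W_h² s_h²/n_h, with W_h = N_h/N and N = 3150:
  stratum 1: (1025/3150)²·116.62²/166 = 8.6749
  stratum 2: (900/3150)²·36.31²/33 = 3.26139
  stratum 3: (1225/3150)²·106.03²/100 = 17.0023
V̂(ȳ_st) = 28.9386
SE(ȳ_st) = √28.9386 = 5.37946

ȳ_st ≈ 333.90, SE ≈ 5.38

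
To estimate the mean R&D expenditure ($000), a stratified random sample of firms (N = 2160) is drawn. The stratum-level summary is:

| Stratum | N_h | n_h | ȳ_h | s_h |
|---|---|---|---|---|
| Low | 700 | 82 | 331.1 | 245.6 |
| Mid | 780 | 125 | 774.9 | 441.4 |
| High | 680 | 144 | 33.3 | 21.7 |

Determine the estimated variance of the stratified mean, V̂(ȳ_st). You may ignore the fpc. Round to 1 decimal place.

V̂(ȳ_st) ≈ 280.8

V̂(ȳ_st) = Σ W_h² s_h²/n_h, with W_h = N_h/N and N = 2160:
  stratum Low: (700/2160)²·245.6²/82 = 77.2559
  stratum Mid: (780/2160)²·441.4²/125 = 203.253
  stratum High: (680/2160)²·21.7²/144 = 0.324091
V̂(ȳ_st) = 280.833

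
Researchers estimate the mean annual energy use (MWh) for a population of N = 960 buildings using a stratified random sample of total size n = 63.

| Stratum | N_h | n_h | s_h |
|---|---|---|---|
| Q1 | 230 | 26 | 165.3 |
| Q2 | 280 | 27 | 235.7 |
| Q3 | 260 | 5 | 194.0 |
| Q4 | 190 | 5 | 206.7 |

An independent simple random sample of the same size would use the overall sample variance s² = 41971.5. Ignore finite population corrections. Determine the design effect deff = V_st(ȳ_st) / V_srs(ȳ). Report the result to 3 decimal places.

deff ≈ 1.684

V̂(ȳ_st) = Σ W_h² s_h²/n_h, with W_h = N_h/N and N = 960:
  stratum Q1: (230/960)²·165.3²/26 = 60.3234
  stratum Q2: (280/960)²·235.7²/27 = 175.037
  stratum Q3: (260/960)²·194.0²/5 = 552.125
  stratum Q4: (190/960)²·206.7²/5 = 334.715
V_st = 1122.2
V_srs = s²/n = 41971.5/63 = 666.214
deff = V_st / V_srs = 1122.2/666.214 = 1.6844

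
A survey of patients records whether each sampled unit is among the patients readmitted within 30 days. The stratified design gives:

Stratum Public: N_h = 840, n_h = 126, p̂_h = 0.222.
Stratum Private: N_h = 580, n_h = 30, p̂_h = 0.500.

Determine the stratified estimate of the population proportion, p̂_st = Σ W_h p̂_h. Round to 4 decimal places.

p̂_st ≈ 0.3355

N = 1420; stratum weights W_h = N_h/N.
p̂_st = Σ W_h p̂_h = (840·0.222 + 580·0.500)/1420 = 0.33555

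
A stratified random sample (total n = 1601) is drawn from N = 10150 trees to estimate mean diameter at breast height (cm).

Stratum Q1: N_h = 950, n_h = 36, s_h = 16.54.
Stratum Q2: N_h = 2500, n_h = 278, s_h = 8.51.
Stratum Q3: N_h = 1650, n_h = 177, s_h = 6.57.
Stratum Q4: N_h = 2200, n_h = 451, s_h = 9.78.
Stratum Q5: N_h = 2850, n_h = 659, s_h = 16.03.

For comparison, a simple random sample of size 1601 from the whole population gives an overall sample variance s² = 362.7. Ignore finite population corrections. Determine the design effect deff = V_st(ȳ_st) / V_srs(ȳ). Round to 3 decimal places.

deff ≈ 0.572

V̂(ȳ_st) = Σ W_h² s_h²/n_h, with W_h = N_h/N and N = 10150:
  stratum Q1: (950/10150)²·16.54²/36 = 0.0665708
  stratum Q2: (2500/10150)²·8.51²/278 = 0.0158038
  stratum Q3: (1650/10150)²·6.57²/177 = 0.00644456
  stratum Q4: (2200/10150)²·9.78²/451 = 0.00996356
  stratum Q5: (2850/10150)²·16.03²/659 = 0.0307425
V_st = 0.129525
V_srs = s²/n = 362.7/1601 = 0.226546
deff = V_st / V_srs = 0.129525/0.226546 = 0.5717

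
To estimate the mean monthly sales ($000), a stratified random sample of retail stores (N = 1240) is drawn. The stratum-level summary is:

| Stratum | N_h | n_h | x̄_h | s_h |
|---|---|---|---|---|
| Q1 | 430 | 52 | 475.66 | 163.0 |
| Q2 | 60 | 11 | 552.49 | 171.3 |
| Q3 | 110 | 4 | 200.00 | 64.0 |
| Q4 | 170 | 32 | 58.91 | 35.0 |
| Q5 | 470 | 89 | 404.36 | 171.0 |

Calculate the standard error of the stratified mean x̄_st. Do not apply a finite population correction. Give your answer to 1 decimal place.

V̂(x̄_st) = Σ W_h² s_h²/n_h, with W_h = N_h/N and N = 1240:
  stratum Q1: (430/1240)²·163.0²/52 = 61.442
  stratum Q2: (60/1240)²·171.3²/11 = 6.2457
  stratum Q3: (110/1240)²·64.0²/4 = 8.05827
  stratum Q4: (170/1240)²·35.0²/32 = 0.719516
  stratum Q5: (470/1240)²·171.0²/89 = 47.2014
V̂(x̄_st) = 123.667
SE(x̄_st) = √123.667 = 11.1206

SE(x̄_st) ≈ 11.1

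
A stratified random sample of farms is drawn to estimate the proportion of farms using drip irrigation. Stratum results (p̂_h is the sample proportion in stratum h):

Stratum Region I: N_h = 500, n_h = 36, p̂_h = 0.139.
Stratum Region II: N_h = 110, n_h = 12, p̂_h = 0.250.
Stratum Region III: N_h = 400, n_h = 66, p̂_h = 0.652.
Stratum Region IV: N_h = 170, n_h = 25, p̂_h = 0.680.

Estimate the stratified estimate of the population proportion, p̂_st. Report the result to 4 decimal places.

p̂_st ≈ 0.4012

N = 1180; stratum weights W_h = N_h/N.
p̂_st = Σ W_h p̂_h = (500·0.139 + 110·0.250 + 400·0.652 + 170·0.680)/1180 = 0.40119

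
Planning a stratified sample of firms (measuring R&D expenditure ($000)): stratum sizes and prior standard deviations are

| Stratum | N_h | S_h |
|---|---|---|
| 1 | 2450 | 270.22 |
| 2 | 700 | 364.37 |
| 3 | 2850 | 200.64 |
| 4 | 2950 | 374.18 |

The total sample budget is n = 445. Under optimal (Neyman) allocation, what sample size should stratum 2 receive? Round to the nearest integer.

44

Neyman allocation: n_h = n · N_h S_h / Σ N_i S_i, with n = 445.
  stratum 1: N_h·S_h = 2450·270.22 = 662039.00
  stratum 2: N_h·S_h = 700·364.37 = 255059.00
  stratum 3: N_h·S_h = 2850·200.64 = 571824.00
  stratum 4: N_h·S_h = 2950·374.18 = 1103831.00
Σ N_h S_h = 2592753.00
n for stratum 2 = 445·255059.00/2592753.00 = 43.776 → 44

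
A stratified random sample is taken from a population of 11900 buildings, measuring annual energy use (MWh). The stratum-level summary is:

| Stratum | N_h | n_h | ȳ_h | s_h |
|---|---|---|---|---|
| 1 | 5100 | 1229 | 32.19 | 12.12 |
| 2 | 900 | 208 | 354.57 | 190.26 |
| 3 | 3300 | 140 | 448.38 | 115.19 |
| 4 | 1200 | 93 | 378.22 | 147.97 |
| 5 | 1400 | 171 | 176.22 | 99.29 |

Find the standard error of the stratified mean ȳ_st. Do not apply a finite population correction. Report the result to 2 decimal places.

SE(ȳ_st) ≈ 3.39

V̂(ȳ_st) = Σ W_h² s_h²/n_h, with W_h = N_h/N and N = 11900:
  stratum 1: (5100/11900)²·12.12²/1229 = 0.0219533
  stratum 2: (900/11900)²·190.26²/208 = 0.995458
  stratum 3: (3300/11900)²·115.19²/140 = 7.28846
  stratum 4: (1200/11900)²·147.97²/93 = 2.39405
  stratum 5: (1400/11900)²·99.29²/171 = 0.797953
V̂(ȳ_st) = 11.4979
SE(ȳ_st) = √11.4979 = 3.39085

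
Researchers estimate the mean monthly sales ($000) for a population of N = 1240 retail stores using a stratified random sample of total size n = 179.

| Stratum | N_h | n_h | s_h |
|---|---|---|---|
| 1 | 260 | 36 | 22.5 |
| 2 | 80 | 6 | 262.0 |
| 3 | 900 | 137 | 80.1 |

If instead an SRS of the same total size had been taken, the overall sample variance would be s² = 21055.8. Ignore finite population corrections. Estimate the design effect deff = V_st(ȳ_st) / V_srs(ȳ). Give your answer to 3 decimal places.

deff ≈ 0.620

V̂(ȳ_st) = Σ W_h² s_h²/n_h, with W_h = N_h/N and N = 1240:
  stratum 1: (260/1240)²·22.5²/36 = 0.618252
  stratum 2: (80/1240)²·262.0²/6 = 47.6198
  stratum 3: (900/1240)²·80.1²/137 = 24.671
V_st = 72.9091
V_srs = s²/n = 21055.8/179 = 117.63
deff = V_st / V_srs = 72.9091/117.63 = 0.6198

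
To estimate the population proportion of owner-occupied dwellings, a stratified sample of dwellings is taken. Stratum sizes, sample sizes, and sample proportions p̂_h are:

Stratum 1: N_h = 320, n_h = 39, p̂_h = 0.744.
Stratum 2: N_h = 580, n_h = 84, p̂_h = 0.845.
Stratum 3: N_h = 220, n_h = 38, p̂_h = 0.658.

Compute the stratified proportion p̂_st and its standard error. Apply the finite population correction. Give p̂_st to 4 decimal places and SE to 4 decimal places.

p̂_st ≈ 0.7794, SE ≈ 0.0303

N = 1120; stratum weights W_h = N_h/N.
p̂_st = Σ W_h p̂_h = (320·0.744 + 580·0.845 + 220·0.658)/1120 = 0.77941
V̂(p̂_st) = Σ W_h² (1 − n_h/N_h) p̂_h(1−p̂_h)/(n_h−1):
  stratum 1: (320/1120)²·(1 − 39/320)·0.744·0.256/38 = 0.000359294
  stratum 2: (580/1120)²·(1 − 84/580)·0.845·0.155/83 = 0.000361896
  stratum 3: (220/1120)²·(1 − 38/220)·0.658·0.342/37 = 0.000194137
V̂(p̂_st) = 0.000915327; SE = √V̂ = 0.0302544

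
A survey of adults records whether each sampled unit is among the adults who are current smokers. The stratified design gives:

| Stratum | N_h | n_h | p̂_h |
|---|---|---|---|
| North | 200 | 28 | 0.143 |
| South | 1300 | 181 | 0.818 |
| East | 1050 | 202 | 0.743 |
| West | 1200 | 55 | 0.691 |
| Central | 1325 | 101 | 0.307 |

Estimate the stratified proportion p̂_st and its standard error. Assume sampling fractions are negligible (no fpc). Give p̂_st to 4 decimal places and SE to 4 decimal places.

p̂_st ≈ 0.6124, SE ≈ 0.0216

N = 5075; stratum weights W_h = N_h/N.
p̂_st = Σ W_h p̂_h = (200·0.143 + 1300·0.818 + 1050·0.743 + 1200·0.691 + 1325·0.307)/5075 = 0.61244
V̂(p̂_st) = Σ W_h² p̂_h(1−p̂_h)/(n_h−1):
  stratum North: (200/5075)²·0.143·0.857/27 = 7.04922e-06
  stratum South: (1300/5075)²·0.818·0.182/180 = 5.42709e-05
  stratum East: (1050/5075)²·0.743·0.257/201 = 4.06661e-05
  stratum West: (1200/5075)²·0.691·0.309/54 = 0.000221072
  stratum Central: (1325/5075)²·0.307·0.693/100 = 0.000145021
V̂(p̂_st) = 0.000468079; SE = √V̂ = 0.0216351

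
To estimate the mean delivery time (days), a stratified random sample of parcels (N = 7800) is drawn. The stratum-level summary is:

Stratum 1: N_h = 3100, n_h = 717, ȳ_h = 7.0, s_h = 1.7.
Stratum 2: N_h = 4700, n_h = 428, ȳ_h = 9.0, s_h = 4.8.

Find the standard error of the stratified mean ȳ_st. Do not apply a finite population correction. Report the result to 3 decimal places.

V̂(ȳ_st) = Σ W_h² s_h²/n_h, with W_h = N_h/N and N = 7800:
  stratum 1: (3100/7800)²·1.7²/717 = 0.000636668
  stratum 2: (4700/7800)²·4.8²/428 = 0.0195454
V̂(ȳ_st) = 0.0201821
SE(ȳ_st) = √0.0201821 = 0.142064

SE(ȳ_st) ≈ 0.142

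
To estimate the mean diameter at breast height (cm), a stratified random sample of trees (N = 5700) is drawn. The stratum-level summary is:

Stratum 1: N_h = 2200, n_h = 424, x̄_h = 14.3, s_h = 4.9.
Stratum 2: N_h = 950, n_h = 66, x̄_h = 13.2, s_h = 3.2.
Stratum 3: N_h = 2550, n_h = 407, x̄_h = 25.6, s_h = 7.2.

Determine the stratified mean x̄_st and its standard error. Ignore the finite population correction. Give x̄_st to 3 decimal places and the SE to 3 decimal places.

x̄_st ≈ 19.172, SE ≈ 0.196

x̄_st = Σ W_h x̄_h = (2200·14.3 + 950·13.2 + 2550·25.6)/5700 = 19.17193
V̂(x̄_st) = Σ W_h² s_h²/n_h, with W_h = N_h/N and N = 5700:
  stratum 1: (2200/5700)²·4.9²/424 = 0.00843572
  stratum 2: (950/5700)²·3.2²/66 = 0.00430976
  stratum 3: (2550/5700)²·7.2²/407 = 0.0254918
V̂(x̄_st) = 0.0382373
SE(x̄_st) = √0.0382373 = 0.195544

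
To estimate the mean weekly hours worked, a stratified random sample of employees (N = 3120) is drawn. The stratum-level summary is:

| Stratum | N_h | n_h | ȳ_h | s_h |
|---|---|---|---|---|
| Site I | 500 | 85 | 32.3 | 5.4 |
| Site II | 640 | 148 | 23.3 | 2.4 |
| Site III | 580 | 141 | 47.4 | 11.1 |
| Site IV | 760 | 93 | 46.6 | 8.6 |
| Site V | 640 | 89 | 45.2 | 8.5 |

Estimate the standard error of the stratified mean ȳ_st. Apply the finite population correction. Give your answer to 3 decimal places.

V̂(ȳ_st) = Σ W_h² (1 − n_h/N_h) s_h²/n_h, with W_h = N_h/N and N = 3120:
  stratum Site I: (500/3120)²·(1 − 85/500)·5.4²/85 = 0.0073127
  stratum Site II: (640/3120)²·(1 − 148/640)·2.4²/148 = 0.00125892
  stratum Site III: (580/3120)²·(1 − 141/580)·11.1²/141 = 0.0228565
  stratum Site IV: (760/3120)²·(1 − 93/760)·8.6²/93 = 0.0414137
  stratum Site V: (640/3120)²·(1 − 89/640)·8.5²/89 = 0.0294083
V̂(ȳ_st) = 0.10225
SE(ȳ_st) = √0.10225 = 0.319766

SE(ȳ_st) ≈ 0.320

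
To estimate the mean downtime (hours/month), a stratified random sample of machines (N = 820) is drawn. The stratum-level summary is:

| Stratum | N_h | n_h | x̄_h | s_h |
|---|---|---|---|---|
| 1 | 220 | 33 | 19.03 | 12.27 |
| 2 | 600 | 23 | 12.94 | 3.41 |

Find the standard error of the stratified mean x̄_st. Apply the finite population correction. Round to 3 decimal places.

V̂(x̄_st) = Σ W_h² (1 − n_h/N_h) s_h²/n_h, with W_h = N_h/N and N = 820:
  stratum 1: (220/820)²·(1 − 33/220)·12.27²/33 = 0.279133
  stratum 2: (600/820)²·(1 − 23/600)·3.41²/23 = 0.260304
V̂(x̄_st) = 0.539437
SE(x̄_st) = √0.539437 = 0.734464

SE(x̄_st) ≈ 0.734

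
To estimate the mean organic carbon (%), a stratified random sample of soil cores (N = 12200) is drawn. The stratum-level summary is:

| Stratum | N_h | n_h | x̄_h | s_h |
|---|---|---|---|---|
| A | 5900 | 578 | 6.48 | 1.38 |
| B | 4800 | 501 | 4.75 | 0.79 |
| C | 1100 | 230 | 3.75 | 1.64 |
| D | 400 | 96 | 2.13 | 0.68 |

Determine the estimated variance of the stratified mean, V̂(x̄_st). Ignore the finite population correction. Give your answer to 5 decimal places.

V̂(x̄_st) ≈ 0.00106

V̂(x̄_st) = Σ W_h² s_h²/n_h, with W_h = N_h/N and N = 12200:
  stratum A: (5900/12200)²·1.38²/578 = 0.000770575
  stratum B: (4800/12200)²·0.79²/501 = 0.000192832
  stratum C: (1100/12200)²·1.64²/230 = 9.50661e-05
  stratum D: (400/12200)²·0.68²/96 = 5.17782e-06
V̂(x̄_st) = 0.00106365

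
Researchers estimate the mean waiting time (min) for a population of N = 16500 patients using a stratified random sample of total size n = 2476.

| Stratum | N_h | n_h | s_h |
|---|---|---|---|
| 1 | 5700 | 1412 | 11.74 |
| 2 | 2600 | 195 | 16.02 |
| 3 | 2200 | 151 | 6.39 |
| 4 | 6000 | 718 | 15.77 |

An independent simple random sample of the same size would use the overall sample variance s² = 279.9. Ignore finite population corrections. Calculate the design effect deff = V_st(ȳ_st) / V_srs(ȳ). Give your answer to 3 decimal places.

V̂(ȳ_st) = Σ W_h² s_h²/n_h, with W_h = N_h/N and N = 16500:
  stratum 1: (5700/16500)²·11.74²/1412 = 0.0116489
  stratum 2: (2600/16500)²·16.02²/195 = 0.032679
  stratum 3: (2200/16500)²·6.39²/151 = 0.00480731
  stratum 4: (6000/16500)²·15.77²/718 = 0.0458009
V_st = 0.0949361
V_srs = s²/n = 279.9/2476 = 0.113045
deff = V_st / V_srs = 0.0949361/0.113045 = 0.8398

deff ≈ 0.840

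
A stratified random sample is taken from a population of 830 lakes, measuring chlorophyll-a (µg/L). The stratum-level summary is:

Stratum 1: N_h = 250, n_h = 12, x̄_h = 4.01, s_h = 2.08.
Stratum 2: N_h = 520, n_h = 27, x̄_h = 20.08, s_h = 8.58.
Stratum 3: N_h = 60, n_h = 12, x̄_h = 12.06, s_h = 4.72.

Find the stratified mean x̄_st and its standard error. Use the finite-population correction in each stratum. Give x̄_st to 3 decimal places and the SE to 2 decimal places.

x̄_st ≈ 14.660, SE ≈ 1.03

x̄_st = Σ W_h x̄_h = (250·4.01 + 520·20.08 + 60·12.06)/830 = 14.65988
V̂(x̄_st) = Σ W_h² (1 − n_h/N_h) s_h²/n_h, with W_h = N_h/N and N = 830:
  stratum 1: (250/830)²·(1 − 12/250)·2.08²/12 = 0.0311391
  stratum 2: (520/830)²·(1 − 27/520)·8.58²/27 = 1.01462
  stratum 3: (60/830)²·(1 − 12/60)·4.72²/12 = 0.00776138
V̂(x̄_st) = 1.05352
SE(x̄_st) = √1.05352 = 1.02641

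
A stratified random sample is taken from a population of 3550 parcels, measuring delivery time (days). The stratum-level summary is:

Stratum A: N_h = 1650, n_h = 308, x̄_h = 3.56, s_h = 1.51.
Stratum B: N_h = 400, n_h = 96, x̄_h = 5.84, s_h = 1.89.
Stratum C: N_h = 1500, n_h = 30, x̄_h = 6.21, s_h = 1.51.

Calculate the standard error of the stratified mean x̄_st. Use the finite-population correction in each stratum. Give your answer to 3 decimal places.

SE(x̄_st) ≈ 0.122

V̂(x̄_st) = Σ W_h² (1 − n_h/N_h) s_h²/n_h, with W_h = N_h/N and N = 3550:
  stratum A: (1650/3550)²·(1 − 308/1650)·1.51²/308 = 0.00130072
  stratum B: (400/3550)²·(1 − 96/400)·1.89²/96 = 0.000359029
  stratum C: (1500/3550)²·(1 − 30/1500)·1.51²/30 = 0.0132979
V̂(x̄_st) = 0.0149577
SE(x̄_st) = √0.0149577 = 0.122302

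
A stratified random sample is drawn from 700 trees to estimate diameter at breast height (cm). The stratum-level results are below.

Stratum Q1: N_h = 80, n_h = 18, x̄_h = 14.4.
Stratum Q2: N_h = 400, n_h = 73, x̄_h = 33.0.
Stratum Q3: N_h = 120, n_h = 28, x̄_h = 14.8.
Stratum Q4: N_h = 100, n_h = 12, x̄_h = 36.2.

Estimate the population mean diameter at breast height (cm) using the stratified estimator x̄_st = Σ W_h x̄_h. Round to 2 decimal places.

N = Σ N_h = 700. Stratum weights W_h = N_h/N.
x̄_st = (80·14.4 + 400·33.0 + 120·14.8 + 100·36.2) / 700 = 28.2114

x̄_st ≈ 28.21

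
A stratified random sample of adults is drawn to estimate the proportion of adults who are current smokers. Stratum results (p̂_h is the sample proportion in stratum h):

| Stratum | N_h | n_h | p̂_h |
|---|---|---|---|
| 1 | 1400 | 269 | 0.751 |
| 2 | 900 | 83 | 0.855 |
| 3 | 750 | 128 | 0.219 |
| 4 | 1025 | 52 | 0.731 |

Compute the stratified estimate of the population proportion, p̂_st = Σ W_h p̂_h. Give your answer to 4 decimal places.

p̂_st ≈ 0.6710

N = 4075; stratum weights W_h = N_h/N.
p̂_st = Σ W_h p̂_h = (1400·0.751 + 900·0.855 + 750·0.219 + 1025·0.731)/4075 = 0.67102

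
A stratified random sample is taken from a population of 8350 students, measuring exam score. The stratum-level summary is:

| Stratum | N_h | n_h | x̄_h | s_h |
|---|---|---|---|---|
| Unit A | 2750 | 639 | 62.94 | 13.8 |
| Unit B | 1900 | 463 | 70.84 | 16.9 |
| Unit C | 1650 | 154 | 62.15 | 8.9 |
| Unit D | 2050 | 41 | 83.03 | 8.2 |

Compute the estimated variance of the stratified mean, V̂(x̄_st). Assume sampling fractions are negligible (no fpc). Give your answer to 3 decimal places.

V̂(x̄_st) = Σ W_h² s_h²/n_h, with W_h = N_h/N and N = 8350:
  stratum Unit A: (2750/8350)²·13.8²/639 = 0.0323258
  stratum Unit B: (1900/8350)²·16.9²/463 = 0.0319394
  stratum Unit C: (1650/8350)²·8.9²/154 = 0.0200842
  stratum Unit D: (2050/8350)²·8.2²/41 = 0.0988504
V̂(x̄_st) = 0.1832

V̂(x̄_st) ≈ 0.183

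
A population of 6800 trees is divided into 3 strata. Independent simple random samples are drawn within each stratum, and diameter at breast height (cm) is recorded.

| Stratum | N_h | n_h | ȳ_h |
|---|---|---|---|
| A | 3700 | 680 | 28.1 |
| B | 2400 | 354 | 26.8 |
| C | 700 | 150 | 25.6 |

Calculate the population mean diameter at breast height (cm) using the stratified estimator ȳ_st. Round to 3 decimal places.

ȳ_st ≈ 27.384

N = Σ N_h = 6800. Stratum weights W_h = N_h/N.
ȳ_st = (3700·28.1 + 2400·26.8 + 700·25.6) / 6800 = 27.38382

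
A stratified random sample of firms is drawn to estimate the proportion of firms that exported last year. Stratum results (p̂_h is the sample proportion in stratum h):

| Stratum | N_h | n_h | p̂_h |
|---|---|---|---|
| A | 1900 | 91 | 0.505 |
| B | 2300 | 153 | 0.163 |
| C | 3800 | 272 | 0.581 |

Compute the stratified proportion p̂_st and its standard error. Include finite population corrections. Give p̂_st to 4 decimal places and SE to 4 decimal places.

N = 8000; stratum weights W_h = N_h/N.
p̂_st = Σ W_h p̂_h = (1900·0.505 + 2300·0.163 + 3800·0.581)/8000 = 0.44277
V̂(p̂_st) = Σ W_h² (1 − n_h/N_h) p̂_h(1−p̂_h)/(n_h−1):
  stratum A: (1900/8000)²·(1 − 91/1900)·0.505·0.495/90 = 0.000149165
  stratum B: (2300/8000)²·(1 − 153/2300)·0.163·0.837/152 = 6.92547e-05
  stratum C: (3800/8000)²·(1 − 272/3800)·0.581·0.419/271 = 0.000188171
V̂(p̂_st) = 0.000406591; SE = √V̂ = 0.0201641

p̂_st ≈ 0.4428, SE ≈ 0.0202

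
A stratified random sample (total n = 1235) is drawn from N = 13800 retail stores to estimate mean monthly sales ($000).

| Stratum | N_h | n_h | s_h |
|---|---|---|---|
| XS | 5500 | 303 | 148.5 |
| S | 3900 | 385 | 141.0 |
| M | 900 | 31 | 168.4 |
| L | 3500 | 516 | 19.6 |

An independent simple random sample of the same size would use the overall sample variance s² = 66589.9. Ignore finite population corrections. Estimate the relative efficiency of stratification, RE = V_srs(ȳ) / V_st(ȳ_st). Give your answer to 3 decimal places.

RE ≈ 2.748

V̂(ȳ_st) = Σ W_h² s_h²/n_h, with W_h = N_h/N and N = 13800:
  stratum XS: (5500/13800)²·148.5²/303 = 11.5605
  stratum S: (3900/13800)²·141.0²/385 = 4.12428
  stratum M: (900/13800)²·168.4²/31 = 3.89089
  stratum L: (3500/13800)²·19.6²/516 = 0.0478895
V_st = 19.6236
V_srs = s²/n = 66589.9/1235 = 53.9189
Relative efficiency = V_srs / V_st = 53.9189/19.6236 = 2.7477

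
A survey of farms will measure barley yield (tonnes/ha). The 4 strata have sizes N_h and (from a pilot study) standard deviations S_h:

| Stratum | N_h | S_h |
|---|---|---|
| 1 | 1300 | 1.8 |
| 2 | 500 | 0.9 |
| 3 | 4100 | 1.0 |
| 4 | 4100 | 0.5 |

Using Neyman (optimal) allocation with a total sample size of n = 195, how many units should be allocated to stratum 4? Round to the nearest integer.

Neyman allocation: n_h = n · N_h S_h / Σ N_i S_i, with n = 195.
  stratum 1: N_h·S_h = 1300·1.8 = 2340.00
  stratum 2: N_h·S_h = 500·0.9 = 450.00
  stratum 3: N_h·S_h = 4100·1.0 = 4100.00
  stratum 4: N_h·S_h = 4100·0.5 = 2050.00
Σ N_h S_h = 8940.00
n for stratum 4 = 195·2050.00/8940.00 = 44.715 → 45

45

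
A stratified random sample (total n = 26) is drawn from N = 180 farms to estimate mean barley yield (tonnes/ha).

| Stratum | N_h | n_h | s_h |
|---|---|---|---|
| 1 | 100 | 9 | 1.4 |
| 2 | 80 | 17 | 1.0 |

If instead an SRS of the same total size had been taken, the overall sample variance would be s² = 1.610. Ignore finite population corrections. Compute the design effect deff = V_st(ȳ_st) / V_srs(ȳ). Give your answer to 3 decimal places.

deff ≈ 1.273

V̂(ȳ_st) = Σ W_h² s_h²/n_h, with W_h = N_h/N and N = 180:
  stratum 1: (100/180)²·1.4²/9 = 0.0672154
  stratum 2: (80/180)²·1.0²/17 = 0.0116195
V_st = 0.0788348
V_srs = s²/n = 1.610/26 = 0.0619231
deff = V_st / V_srs = 0.0788348/0.0619231 = 1.2731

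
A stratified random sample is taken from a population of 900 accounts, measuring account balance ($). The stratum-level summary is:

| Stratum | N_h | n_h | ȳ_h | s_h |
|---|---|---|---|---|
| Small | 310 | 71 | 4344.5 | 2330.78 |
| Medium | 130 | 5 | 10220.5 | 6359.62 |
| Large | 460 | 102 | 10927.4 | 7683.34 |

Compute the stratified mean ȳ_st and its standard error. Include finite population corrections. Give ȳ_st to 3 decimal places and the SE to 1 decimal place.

ȳ_st = Σ W_h ȳ_h = (310·4344.5 + 130·10220.5 + 460·10927.4)/900 = 8557.84889
V̂(ȳ_st) = Σ W_h² (1 − n_h/N_h) s_h²/n_h, with W_h = N_h/N and N = 900:
  stratum Small: (310/900)²·(1 − 71/310)·2330.78²/71 = 6998.72
  stratum Medium: (130/900)²·(1 − 5/130)·6359.62²/5 = 162278
  stratum Large: (460/900)²·(1 − 102/460)·7683.34²/102 = 117667
V̂(ȳ_st) = 286944
SE(ȳ_st) = √286944 = 535.672

ȳ_st ≈ 8557.849, SE ≈ 535.7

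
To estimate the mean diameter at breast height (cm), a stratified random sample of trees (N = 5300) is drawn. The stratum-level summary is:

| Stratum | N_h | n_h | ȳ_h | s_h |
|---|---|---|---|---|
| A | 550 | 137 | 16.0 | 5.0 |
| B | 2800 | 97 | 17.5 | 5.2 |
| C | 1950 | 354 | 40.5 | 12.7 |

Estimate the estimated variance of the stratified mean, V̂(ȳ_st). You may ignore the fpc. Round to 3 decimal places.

V̂(ȳ_st) = Σ W_h² s_h²/n_h, with W_h = N_h/N and N = 5300:
  stratum A: (550/5300)²·5.0²/137 = 0.00196514
  stratum B: (2800/5300)²·5.2²/97 = 0.0778035
  stratum C: (1950/5300)²·12.7²/354 = 0.0616768
V̂(ȳ_st) = 0.141445

V̂(ȳ_st) ≈ 0.141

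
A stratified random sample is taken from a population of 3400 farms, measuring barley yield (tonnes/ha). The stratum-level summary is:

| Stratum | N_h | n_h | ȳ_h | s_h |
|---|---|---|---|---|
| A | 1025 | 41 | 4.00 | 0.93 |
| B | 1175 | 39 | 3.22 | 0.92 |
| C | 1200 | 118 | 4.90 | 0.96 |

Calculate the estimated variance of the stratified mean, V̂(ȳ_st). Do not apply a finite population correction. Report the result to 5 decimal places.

V̂(ȳ_st) ≈ 0.00548

V̂(ȳ_st) = Σ W_h² s_h²/n_h, with W_h = N_h/N and N = 3400:
  stratum A: (1025/3400)²·0.93²/41 = 0.00191722
  stratum B: (1175/3400)²·0.92²/39 = 0.00259196
  stratum C: (1200/3400)²·0.96²/118 = 0.000972893
V̂(ȳ_st) = 0.00548208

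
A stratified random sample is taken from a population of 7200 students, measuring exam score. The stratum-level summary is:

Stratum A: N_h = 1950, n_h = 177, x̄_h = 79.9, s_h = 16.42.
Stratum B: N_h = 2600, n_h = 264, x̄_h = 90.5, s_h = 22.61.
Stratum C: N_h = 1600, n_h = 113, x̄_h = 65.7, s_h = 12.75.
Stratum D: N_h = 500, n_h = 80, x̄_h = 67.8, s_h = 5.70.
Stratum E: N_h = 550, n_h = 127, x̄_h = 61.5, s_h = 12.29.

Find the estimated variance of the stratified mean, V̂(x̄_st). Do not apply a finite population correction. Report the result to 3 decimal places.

V̂(x̄_st) ≈ 0.444

V̂(x̄_st) = Σ W_h² s_h²/n_h, with W_h = N_h/N and N = 7200:
  stratum A: (1950/7200)²·16.42²/177 = 0.111732
  stratum B: (2600/7200)²·22.61²/264 = 0.25251
  stratum C: (1600/7200)²·12.75²/113 = 0.0710423
  stratum D: (500/7200)²·5.70²/80 = 0.00195855
  stratum E: (550/7200)²·12.29²/127 = 0.00694002
V̂(x̄_st) = 0.444183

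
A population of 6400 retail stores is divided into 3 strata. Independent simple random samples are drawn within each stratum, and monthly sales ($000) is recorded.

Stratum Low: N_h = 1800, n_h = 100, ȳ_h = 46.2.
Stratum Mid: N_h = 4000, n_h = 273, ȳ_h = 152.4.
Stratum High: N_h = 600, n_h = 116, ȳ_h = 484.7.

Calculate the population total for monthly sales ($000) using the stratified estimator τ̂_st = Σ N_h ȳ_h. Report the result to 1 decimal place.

τ̂_st = Σ N_h ȳ_h = 1800·46.2 + 4000·152.4 + 600·484.7 = 983580.0

τ̂_st ≈ 983580.0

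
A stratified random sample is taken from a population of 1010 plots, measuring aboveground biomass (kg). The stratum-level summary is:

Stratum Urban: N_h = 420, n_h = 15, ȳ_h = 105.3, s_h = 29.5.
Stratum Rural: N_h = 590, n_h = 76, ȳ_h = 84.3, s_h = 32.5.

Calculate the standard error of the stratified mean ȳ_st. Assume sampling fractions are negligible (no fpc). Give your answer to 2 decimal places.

V̂(ȳ_st) = Σ W_h² s_h²/n_h, with W_h = N_h/N and N = 1010:
  stratum Urban: (420/1010)²·29.5²/15 = 10.0325
  stratum Rural: (590/1010)²·32.5²/76 = 4.74258
V̂(ȳ_st) = 14.7751
SE(ȳ_st) = √14.7751 = 3.84383

SE(ȳ_st) ≈ 3.84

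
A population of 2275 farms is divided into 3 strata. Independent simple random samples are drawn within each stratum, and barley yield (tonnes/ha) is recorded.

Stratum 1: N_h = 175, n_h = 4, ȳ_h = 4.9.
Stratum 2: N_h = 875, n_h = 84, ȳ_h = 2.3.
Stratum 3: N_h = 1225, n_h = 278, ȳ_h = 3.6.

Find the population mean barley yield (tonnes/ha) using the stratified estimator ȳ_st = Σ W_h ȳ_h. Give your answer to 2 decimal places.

ȳ_st ≈ 3.20

N = Σ N_h = 2275. Stratum weights W_h = N_h/N.
ȳ_st = (175·4.9 + 875·2.3 + 1225·3.6) / 2275 = 3.2000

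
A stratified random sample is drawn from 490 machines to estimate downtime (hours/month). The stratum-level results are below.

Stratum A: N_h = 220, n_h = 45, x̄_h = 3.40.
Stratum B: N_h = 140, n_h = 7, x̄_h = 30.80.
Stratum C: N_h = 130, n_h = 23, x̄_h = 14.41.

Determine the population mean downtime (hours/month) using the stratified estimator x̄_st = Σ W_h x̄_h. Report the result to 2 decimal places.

x̄_st ≈ 14.15

N = Σ N_h = 490. Stratum weights W_h = N_h/N.
x̄_st = (220·3.40 + 140·30.80 + 130·14.41) / 490 = 14.1496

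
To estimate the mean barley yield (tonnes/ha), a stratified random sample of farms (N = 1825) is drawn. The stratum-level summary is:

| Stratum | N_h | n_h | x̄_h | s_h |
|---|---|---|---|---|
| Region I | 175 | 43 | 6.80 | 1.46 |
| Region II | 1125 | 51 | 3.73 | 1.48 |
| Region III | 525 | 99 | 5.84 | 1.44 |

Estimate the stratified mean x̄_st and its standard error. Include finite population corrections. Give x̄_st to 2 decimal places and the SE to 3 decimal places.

x̄_st = Σ W_h x̄_h = (175·6.80 + 1125·3.73 + 525·5.84)/1825 = 4.63137
V̂(x̄_st) = Σ W_h² (1 − n_h/N_h) s_h²/n_h, with W_h = N_h/N and N = 1825:
  stratum Region I: (175/1825)²·(1 − 43/175)·1.46²/43 = 0.000343814
  stratum Region II: (1125/1825)²·(1 − 51/1125)·1.48²/51 = 0.0155806
  stratum Region III: (525/1825)²·(1 − 99/525)·1.44²/99 = 0.00140648
V̂(x̄_st) = 0.0173309
SE(x̄_st) = √0.0173309 = 0.131647

x̄_st ≈ 4.63, SE ≈ 0.132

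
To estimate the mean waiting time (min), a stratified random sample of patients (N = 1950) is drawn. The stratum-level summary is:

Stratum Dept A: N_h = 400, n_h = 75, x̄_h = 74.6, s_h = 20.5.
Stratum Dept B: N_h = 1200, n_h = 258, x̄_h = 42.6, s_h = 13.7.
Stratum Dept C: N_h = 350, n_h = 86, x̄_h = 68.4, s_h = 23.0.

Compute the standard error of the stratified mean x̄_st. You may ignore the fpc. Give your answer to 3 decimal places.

SE(x̄_st) ≈ 0.842

V̂(x̄_st) = Σ W_h² s_h²/n_h, with W_h = N_h/N and N = 1950:
  stratum Dept A: (400/1950)²·20.5²/75 = 0.235775
  stratum Dept B: (1200/1950)²·13.7²/258 = 0.275496
  stratum Dept C: (350/1950)²·23.0²/86 = 0.198164
V̂(x̄_st) = 0.709434
SE(x̄_st) = √0.709434 = 0.842279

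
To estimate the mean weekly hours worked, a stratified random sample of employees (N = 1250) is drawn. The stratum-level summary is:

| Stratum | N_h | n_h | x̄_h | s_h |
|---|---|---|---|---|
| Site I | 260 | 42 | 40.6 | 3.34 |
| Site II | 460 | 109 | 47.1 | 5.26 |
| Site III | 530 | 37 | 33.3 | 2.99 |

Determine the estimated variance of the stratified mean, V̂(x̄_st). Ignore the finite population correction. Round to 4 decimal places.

V̂(x̄_st) = Σ W_h² s_h²/n_h, with W_h = N_h/N and N = 1250:
  stratum Site I: (260/1250)²·3.34²/42 = 0.0114913
  stratum Site II: (460/1250)²·5.26²/109 = 0.0343748
  stratum Site III: (530/1250)²·2.99²/37 = 0.0434383
V̂(x̄_st) = 0.0893044

V̂(x̄_st) ≈ 0.0893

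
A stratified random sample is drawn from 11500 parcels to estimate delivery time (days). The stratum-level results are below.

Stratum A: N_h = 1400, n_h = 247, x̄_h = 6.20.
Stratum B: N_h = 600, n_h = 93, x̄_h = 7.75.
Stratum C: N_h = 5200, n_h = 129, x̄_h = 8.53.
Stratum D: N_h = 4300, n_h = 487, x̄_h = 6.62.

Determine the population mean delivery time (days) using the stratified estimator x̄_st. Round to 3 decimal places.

N = Σ N_h = 11500. Stratum weights W_h = N_h/N.
x̄_st = (1400·6.20 + 600·7.75 + 5200·8.53 + 4300·6.62) / 11500 = 7.49148

x̄_st ≈ 7.491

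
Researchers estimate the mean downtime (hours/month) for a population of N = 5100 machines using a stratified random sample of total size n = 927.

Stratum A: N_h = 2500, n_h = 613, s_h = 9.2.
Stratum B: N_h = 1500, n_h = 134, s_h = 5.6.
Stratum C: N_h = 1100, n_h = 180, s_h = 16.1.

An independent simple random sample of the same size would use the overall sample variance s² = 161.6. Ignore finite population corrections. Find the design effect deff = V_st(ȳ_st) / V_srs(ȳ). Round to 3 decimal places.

deff ≈ 0.691

V̂(ȳ_st) = Σ W_h² s_h²/n_h, with W_h = N_h/N and N = 5100:
  stratum A: (2500/5100)²·9.2²/613 = 0.0331784
  stratum B: (1500/5100)²·5.6²/134 = 0.0202448
  stratum C: (1100/5100)²·16.1²/180 = 0.0669922
V_st = 0.120415
V_srs = s²/n = 161.6/927 = 0.174326
deff = V_st / V_srs = 0.120415/0.174326 = 0.6907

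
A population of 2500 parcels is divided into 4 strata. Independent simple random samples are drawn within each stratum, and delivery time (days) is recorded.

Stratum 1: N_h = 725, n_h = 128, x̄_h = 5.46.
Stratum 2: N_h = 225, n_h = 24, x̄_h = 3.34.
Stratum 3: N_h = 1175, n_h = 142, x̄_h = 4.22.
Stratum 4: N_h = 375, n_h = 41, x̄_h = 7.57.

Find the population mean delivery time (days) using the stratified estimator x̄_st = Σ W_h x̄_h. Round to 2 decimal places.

x̄_st ≈ 5.00

N = Σ N_h = 2500. Stratum weights W_h = N_h/N.
x̄_st = (725·5.46 + 225·3.34 + 1175·4.22 + 375·7.57) / 2500 = 5.0029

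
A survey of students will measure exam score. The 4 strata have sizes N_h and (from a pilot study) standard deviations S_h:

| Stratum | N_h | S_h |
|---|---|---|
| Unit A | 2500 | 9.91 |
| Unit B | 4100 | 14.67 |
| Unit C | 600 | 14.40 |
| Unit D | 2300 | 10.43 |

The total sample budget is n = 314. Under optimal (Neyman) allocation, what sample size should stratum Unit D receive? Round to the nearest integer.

64

Neyman allocation: n_h = n · N_h S_h / Σ N_i S_i, with n = 314.
  stratum Unit A: N_h·S_h = 2500·9.91 = 24775.00
  stratum Unit B: N_h·S_h = 4100·14.67 = 60147.00
  stratum Unit C: N_h·S_h = 600·14.40 = 8640.00
  stratum Unit D: N_h·S_h = 2300·10.43 = 23989.00
Σ N_h S_h = 117551.00
n for stratum Unit D = 314·23989.00/117551.00 = 64.079 → 64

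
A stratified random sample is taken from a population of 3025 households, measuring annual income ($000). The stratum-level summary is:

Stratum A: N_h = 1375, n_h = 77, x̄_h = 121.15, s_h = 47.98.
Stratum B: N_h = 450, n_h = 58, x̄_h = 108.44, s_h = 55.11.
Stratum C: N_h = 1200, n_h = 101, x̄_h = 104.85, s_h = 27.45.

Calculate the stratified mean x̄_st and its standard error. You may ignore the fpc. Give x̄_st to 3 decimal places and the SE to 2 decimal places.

x̄_st = Σ W_h x̄_h = (1375·121.15 + 450·108.44 + 1200·104.85)/3025 = 112.79314
V̂(x̄_st) = Σ W_h² s_h²/n_h, with W_h = N_h/N and N = 3025:
  stratum A: (1375/3025)²·47.98²/77 = 6.1771
  stratum B: (450/3025)²·55.11²/58 = 1.1588
  stratum C: (1200/3025)²·27.45²/101 = 1.17402
V̂(x̄_st) = 8.50991
SE(x̄_st) = √8.50991 = 2.91718

x̄_st ≈ 112.793, SE ≈ 2.92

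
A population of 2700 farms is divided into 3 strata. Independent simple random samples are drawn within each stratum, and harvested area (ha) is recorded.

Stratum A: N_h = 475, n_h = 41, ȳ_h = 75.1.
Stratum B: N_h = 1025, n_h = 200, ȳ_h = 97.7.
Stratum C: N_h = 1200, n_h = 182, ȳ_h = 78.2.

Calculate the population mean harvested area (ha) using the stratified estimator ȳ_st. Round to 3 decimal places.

ȳ_st ≈ 85.057

N = Σ N_h = 2700. Stratum weights W_h = N_h/N.
ȳ_st = (475·75.1 + 1025·97.7 + 1200·78.2) / 2700 = 85.05741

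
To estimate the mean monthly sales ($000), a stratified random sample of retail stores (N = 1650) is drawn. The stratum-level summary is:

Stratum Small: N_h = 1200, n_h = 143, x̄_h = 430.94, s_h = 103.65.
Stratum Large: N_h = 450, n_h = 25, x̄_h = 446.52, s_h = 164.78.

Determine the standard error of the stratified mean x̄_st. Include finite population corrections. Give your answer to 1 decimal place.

SE(x̄_st) ≈ 10.5

V̂(x̄_st) = Σ W_h² (1 − n_h/N_h) s_h²/n_h, with W_h = N_h/N and N = 1650:
  stratum Small: (1200/1650)²·(1 − 143/1200)·103.65²/143 = 35.0018
  stratum Large: (450/1650)²·(1 − 25/450)·164.78²/25 = 76.2961
V̂(x̄_st) = 111.298
SE(x̄_st) = √111.298 = 10.5498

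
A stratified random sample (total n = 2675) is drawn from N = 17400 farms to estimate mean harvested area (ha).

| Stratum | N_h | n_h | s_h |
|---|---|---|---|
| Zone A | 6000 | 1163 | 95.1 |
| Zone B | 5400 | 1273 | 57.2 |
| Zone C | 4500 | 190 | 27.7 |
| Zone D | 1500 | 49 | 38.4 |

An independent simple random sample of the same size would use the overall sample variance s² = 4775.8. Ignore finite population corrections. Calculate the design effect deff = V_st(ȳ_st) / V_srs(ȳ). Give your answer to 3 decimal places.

V̂(ȳ_st) = Σ W_h² s_h²/n_h, with W_h = N_h/N and N = 17400:
  stratum Zone A: (6000/17400)²·95.1²/1163 = 0.924667
  stratum Zone B: (5400/17400)²·57.2²/1273 = 0.247544
  stratum Zone C: (4500/17400)²·27.7²/190 = 0.270105
  stratum Zone D: (1500/17400)²·38.4²/49 = 0.22364
V_st = 1.66596
V_srs = s²/n = 4775.8/2675 = 1.78535
deff = V_st / V_srs = 1.66596/1.78535 = 0.9331

deff ≈ 0.933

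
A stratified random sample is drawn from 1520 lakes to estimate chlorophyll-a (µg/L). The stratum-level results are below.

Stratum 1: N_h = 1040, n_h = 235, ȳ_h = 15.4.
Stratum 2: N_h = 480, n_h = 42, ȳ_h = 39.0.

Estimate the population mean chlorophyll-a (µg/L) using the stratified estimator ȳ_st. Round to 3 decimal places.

ȳ_st ≈ 22.853

N = Σ N_h = 1520. Stratum weights W_h = N_h/N.
ȳ_st = (1040·15.4 + 480·39.0) / 1520 = 22.85263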